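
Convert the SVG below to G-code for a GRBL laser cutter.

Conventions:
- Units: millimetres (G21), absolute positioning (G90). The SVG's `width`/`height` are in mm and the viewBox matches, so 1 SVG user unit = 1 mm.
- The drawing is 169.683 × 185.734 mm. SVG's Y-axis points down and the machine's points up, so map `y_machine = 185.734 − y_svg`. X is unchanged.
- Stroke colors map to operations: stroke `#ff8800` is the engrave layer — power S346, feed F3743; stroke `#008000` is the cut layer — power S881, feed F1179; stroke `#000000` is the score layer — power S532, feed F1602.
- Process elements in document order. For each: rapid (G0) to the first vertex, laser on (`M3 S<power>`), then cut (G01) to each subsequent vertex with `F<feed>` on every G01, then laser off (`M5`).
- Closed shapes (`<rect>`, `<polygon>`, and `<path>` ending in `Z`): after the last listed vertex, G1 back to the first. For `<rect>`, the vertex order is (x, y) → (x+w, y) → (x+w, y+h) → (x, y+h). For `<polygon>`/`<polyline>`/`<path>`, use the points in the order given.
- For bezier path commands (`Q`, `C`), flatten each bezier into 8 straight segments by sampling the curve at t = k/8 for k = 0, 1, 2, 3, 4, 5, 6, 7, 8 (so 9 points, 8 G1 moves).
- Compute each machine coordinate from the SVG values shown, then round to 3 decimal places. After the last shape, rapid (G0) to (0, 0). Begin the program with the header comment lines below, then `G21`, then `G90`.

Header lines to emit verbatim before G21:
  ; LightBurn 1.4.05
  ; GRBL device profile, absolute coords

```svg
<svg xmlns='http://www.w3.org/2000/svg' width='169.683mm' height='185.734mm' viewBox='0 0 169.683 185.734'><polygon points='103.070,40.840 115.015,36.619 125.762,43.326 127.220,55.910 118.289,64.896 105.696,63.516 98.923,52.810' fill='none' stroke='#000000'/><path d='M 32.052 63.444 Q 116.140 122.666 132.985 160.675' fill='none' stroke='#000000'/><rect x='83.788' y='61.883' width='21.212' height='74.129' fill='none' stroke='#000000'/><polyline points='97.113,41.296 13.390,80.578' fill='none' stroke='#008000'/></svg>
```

Since the viewBox matches the mm dimensions, user units are millimetres directly. The only transform is the Y-flip y_m = 185.734 − y_svg.

Shape 1 is a regular polygon drawn with `<polygon>`. Its stroke #000000 means score at S532, F1602. After flipping Y the toolpath is (103.070,144.894) → (115.015,149.115) → (125.762,142.408) → (127.220,129.824) → (118.289,120.838) → (105.696,122.218) → (98.923,132.924) → (103.070,144.894), returning to the start.

Shape 2 is a quadratic bezier drawn with `<path>`. Its stroke #000000 means score at S532, F1602. After flipping Y the toolpath is (32.052,122.290) → (52.023,107.816) → (69.893,94.005) → (85.662,80.857) → (99.329,68.371) → (110.895,56.549) → (120.360,45.389) → (127.723,34.893) → (132.985,25.059).

Shape 3 is a rectangle drawn with `<rect>`. Its stroke #000000 means score at S532, F1602. After flipping Y the toolpath is (83.788,123.851) → (105.000,123.851) → (105.000,49.722) → (83.788,49.722) → (83.788,123.851), returning to the start.

Shape 4 is a line segment drawn with `<polyline>`. Its stroke #008000 means cut at S881, F1179. After flipping Y the toolpath is (97.113,144.438) → (13.390,105.156).

; LightBurn 1.4.05
; GRBL device profile, absolute coords
G21
G90
G0 X103.070 Y144.894
M3 S532
G01 X115.015 Y149.115 F1602
G01 X125.762 Y142.408 F1602
G01 X127.220 Y129.824 F1602
G01 X118.289 Y120.838 F1602
G01 X105.696 Y122.218 F1602
G01 X98.923 Y132.924 F1602
G01 X103.070 Y144.894 F1602
M5
G0 X32.052 Y122.290
M3 S532
G01 X52.023 Y107.816 F1602
G01 X69.893 Y94.005 F1602
G01 X85.662 Y80.857 F1602
G01 X99.329 Y68.371 F1602
G01 X110.895 Y56.549 F1602
G01 X120.360 Y45.389 F1602
G01 X127.723 Y34.893 F1602
G01 X132.985 Y25.059 F1602
M5
G0 X83.788 Y123.851
M3 S532
G01 X105.000 Y123.851 F1602
G01 X105.000 Y49.722 F1602
G01 X83.788 Y49.722 F1602
G01 X83.788 Y123.851 F1602
M5
G0 X97.113 Y144.438
M3 S881
G01 X13.390 Y105.156 F1179
M5
G0 X0.000 Y0.000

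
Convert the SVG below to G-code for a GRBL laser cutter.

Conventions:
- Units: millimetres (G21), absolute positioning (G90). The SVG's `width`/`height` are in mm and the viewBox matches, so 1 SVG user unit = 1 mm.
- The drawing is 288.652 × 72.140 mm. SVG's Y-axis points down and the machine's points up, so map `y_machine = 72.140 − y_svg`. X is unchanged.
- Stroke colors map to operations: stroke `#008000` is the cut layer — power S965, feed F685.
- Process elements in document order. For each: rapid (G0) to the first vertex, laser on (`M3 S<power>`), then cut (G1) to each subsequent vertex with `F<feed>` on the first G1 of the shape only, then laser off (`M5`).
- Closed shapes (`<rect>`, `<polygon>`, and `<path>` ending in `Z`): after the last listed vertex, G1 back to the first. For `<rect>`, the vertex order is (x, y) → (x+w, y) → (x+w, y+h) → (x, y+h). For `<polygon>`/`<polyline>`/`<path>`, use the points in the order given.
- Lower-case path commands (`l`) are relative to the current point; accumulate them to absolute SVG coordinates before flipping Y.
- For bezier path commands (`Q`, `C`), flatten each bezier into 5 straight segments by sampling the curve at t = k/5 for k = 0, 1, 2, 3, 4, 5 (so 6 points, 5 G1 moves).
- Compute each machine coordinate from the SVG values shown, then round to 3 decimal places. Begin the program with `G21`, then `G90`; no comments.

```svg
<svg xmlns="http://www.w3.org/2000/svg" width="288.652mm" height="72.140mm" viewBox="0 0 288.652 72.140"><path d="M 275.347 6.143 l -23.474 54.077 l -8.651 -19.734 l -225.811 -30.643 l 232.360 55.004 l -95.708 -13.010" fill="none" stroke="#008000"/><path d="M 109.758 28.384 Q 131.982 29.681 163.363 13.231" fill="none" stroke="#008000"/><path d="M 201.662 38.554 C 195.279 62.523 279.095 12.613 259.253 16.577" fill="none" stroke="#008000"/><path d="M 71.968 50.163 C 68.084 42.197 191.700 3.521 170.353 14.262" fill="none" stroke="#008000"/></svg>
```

1 u = 1 mm; y_m = 72.140 − y.

[1] `<path>` open polyline, #008000→cut S965 F685: (275.347,65.997) → (251.873,11.920) → (243.222,31.654) → (17.411,62.297) → (249.771,7.293) → (154.063,20.303)

[2] `<path>` quadratic bezier, #008000→cut S965 F685: (109.758,43.756) → (119.014,43.947) → (129.002,45.558) → (139.723,48.589) → (151.177,53.039) → (163.363,58.909)

[3] `<path>` cubic bezier, #008000→cut S965 F685: (201.662,33.586) → (207.105,27.048) → (224.891,32.109) → (245.714,42.636) → (260.270,52.499) → (259.253,55.563)

[4] `<path>` cubic bezier, #008000→cut S965 F685: (71.968,21.977) → (82.758,29.801) → (111.070,41.149) → (143.825,52.175) → (167.945,59.034) → (170.353,57.878)

G21
G90
G0 X275.347 Y65.997
M3 S965
G1 X251.873 Y11.920 F685
G1 X243.222 Y31.654
G1 X17.411 Y62.297
G1 X249.771 Y7.293
G1 X154.063 Y20.303
M5
G0 X109.758 Y43.756
M3 S965
G1 X119.014 Y43.947 F685
G1 X129.002 Y45.558
G1 X139.723 Y48.589
G1 X151.177 Y53.039
G1 X163.363 Y58.909
M5
G0 X201.662 Y33.586
M3 S965
G1 X207.105 Y27.048 F685
G1 X224.891 Y32.109
G1 X245.714 Y42.636
G1 X260.270 Y52.499
G1 X259.253 Y55.563
M5
G0 X71.968 Y21.977
M3 S965
G1 X82.758 Y29.801 F685
G1 X111.070 Y41.149
G1 X143.825 Y52.175
G1 X167.945 Y59.034
G1 X170.353 Y57.878
M5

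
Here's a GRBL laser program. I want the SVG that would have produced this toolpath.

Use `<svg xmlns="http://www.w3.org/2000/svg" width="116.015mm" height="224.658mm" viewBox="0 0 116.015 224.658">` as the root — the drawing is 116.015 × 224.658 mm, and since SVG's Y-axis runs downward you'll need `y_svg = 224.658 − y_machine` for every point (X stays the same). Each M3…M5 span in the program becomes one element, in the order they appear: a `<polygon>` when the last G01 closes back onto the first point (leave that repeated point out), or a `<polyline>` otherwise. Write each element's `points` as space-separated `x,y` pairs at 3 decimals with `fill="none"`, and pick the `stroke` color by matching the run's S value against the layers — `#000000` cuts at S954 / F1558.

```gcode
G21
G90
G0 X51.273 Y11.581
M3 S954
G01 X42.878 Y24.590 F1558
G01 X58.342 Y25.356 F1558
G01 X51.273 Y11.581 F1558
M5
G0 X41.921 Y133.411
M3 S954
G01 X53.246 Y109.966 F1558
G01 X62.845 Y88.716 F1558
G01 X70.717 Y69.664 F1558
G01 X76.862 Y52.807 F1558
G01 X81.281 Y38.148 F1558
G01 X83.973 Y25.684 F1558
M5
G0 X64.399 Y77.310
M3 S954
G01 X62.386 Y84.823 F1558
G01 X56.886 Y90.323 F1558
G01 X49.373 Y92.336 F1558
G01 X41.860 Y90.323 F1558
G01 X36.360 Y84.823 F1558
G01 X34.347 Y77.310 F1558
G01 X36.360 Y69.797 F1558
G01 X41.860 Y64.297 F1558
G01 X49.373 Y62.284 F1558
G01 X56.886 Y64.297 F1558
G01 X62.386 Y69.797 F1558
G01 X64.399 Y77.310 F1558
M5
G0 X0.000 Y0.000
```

<svg xmlns="http://www.w3.org/2000/svg" width="116.015mm" height="224.658mm" viewBox="0 0 116.015 224.658">
  <polygon points="51.273,213.077 42.878,200.068 58.342,199.302" fill="none" stroke="#000000"/>
  <polyline points="41.921,91.247 53.246,114.692 62.845,135.942 70.717,154.994 76.862,171.851 81.281,186.510 83.973,198.974" fill="none" stroke="#000000"/>
  <polygon points="64.399,147.348 62.386,139.835 56.886,134.335 49.373,132.322 41.860,134.335 36.360,139.835 34.347,147.348 36.360,154.861 41.860,160.361 49.373,162.374 56.886,160.361 62.386,154.861" fill="none" stroke="#000000"/>
</svg>

y_svg = 224.658 − y_m. Every run uses S954, so all elements get stroke `#000000` (cut).

[1] closed run; points: 51.273,213.077 42.878,200.068 58.342,199.302

[2] open run; points: 41.921,91.247 53.246,114.692 62.845,135.942 70.717,154.994 76.862,171.851 81.281,186.510 83.973,198.974

[3] closed run; points: 64.399,147.348 62.386,139.835 56.886,134.335 49.373,132.322 41.860,134.335 36.360,139.835 34.347,147.348 36.360,154.861 41.860,160.361 49.373,162.374 56.886,160.361 62.386,154.861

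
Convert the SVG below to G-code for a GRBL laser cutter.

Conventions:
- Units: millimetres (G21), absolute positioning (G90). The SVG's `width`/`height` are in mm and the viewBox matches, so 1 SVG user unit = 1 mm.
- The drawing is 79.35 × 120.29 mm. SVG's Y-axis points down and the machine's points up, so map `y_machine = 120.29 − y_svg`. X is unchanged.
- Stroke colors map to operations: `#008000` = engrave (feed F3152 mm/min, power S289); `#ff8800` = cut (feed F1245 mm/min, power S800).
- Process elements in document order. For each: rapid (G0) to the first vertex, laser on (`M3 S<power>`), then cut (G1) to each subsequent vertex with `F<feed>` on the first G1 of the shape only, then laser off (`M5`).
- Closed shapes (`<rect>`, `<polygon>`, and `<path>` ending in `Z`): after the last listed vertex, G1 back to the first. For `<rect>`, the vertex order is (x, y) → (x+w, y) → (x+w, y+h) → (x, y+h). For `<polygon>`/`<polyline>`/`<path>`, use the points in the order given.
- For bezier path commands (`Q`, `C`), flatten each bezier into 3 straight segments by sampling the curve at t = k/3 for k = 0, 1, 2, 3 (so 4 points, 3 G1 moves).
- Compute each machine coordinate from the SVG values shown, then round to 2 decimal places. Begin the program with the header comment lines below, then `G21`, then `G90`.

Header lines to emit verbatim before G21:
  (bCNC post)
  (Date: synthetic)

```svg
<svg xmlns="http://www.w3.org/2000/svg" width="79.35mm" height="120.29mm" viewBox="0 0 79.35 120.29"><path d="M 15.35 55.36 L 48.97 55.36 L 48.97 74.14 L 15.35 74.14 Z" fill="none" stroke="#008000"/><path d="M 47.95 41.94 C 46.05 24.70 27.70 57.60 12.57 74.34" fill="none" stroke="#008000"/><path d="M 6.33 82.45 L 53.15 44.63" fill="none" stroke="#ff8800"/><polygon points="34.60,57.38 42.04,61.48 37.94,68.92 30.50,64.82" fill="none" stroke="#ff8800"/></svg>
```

Since the viewBox matches the mm dimensions, user units are millimetres directly. The only transform is the Y-flip y_m = 120.29 − y_svg.

Shape 1 is a rectangle drawn with `<path>`. Its stroke #008000 means engrave at S289, F3152. After flipping Y the toolpath is (15.35,64.93) → (48.97,64.93) → (48.97,46.15) → (15.35,46.15) → (15.35,64.93), returning to the start.

Shape 2 is a cubic bezier drawn with `<path>`. Its stroke #008000 means engrave at S289, F3152. After flipping Y the toolpath is (47.95,78.35) → (41.30,81.33) → (28.04,65.62) → (12.57,45.95).

Shape 3 is a line segment drawn with `<path>`. Its stroke #ff8800 means cut at S800, F1245. After flipping Y the toolpath is (6.33,37.84) → (53.15,75.66).

Shape 4 is a regular polygon drawn with `<polygon>`. Its stroke #ff8800 means cut at S800, F1245. After flipping Y the toolpath is (34.60,62.91) → (42.04,58.81) → (37.94,51.37) → (30.50,55.47) → (34.60,62.91), returning to the start.

(bCNC post)
(Date: synthetic)
G21
G90
G0 X15.35 Y64.93
M3 S289
G1 X48.97 Y64.93 F3152
G1 X48.97 Y46.15
G1 X15.35 Y46.15
G1 X15.35 Y64.93
M5
G0 X47.95 Y78.35
M3 S289
G1 X41.30 Y81.33 F3152
G1 X28.04 Y65.62
G1 X12.57 Y45.95
M5
G0 X6.33 Y37.84
M3 S800
G1 X53.15 Y75.66 F1245
M5
G0 X34.60 Y62.91
M3 S800
G1 X42.04 Y58.81 F1245
G1 X37.94 Y51.37
G1 X30.50 Y55.47
G1 X34.60 Y62.91
M5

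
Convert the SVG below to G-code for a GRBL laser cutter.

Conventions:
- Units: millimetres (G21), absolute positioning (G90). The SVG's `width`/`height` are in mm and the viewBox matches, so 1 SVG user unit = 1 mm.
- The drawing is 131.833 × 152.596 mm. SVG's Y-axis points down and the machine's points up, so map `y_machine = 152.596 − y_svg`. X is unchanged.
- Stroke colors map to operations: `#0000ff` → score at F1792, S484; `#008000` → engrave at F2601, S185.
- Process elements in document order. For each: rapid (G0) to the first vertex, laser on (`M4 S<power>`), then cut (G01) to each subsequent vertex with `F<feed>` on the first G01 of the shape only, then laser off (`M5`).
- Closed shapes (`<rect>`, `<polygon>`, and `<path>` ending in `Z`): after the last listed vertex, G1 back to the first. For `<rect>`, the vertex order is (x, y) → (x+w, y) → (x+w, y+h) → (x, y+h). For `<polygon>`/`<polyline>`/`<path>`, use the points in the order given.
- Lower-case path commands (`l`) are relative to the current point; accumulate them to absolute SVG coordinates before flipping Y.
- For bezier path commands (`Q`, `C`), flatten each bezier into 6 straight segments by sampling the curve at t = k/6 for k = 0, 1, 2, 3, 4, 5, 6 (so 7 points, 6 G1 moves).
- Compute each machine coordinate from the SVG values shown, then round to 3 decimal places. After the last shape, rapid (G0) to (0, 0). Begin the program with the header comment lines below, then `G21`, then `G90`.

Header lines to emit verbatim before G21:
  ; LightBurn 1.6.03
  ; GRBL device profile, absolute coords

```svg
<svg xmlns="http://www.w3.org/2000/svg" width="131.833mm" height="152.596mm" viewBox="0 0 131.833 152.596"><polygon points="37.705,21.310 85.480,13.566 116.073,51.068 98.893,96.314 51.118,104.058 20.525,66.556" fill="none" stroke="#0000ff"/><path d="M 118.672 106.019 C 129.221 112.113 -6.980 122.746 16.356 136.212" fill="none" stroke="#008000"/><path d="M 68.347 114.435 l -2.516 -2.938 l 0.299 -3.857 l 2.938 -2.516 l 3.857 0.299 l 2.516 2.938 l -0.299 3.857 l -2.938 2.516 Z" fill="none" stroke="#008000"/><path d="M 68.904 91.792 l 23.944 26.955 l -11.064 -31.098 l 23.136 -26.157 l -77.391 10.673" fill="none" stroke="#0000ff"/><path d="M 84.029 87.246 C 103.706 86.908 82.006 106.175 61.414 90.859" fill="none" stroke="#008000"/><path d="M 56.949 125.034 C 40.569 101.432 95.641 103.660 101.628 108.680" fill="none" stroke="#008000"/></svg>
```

viewBox `0 0 131.833 152.596` with mm width/height → 1 unit = 1 mm. Flip: y_m = 152.596 − y_svg.

**Shape 1** — `<polygon>` regular polygon, stroke `#0000ff` → score (S484, F1792). Machine vertices: (37.705,131.286) → (85.480,139.030) → (116.073,101.528) → (98.893,56.282) → (51.118,48.538) → (20.525,86.040) → (37.705,131.286). Closed: final G1 returns to the first vertex.

**Shape 2** — `<path>` cubic bezier, stroke `#008000` → engrave (S185, F2601). Control points (SVG): P0=(118.672,106.019), P1=(129.221,112.113), P2=(-6.980,122.746), P3=(16.356,136.212); sampled at t=k/6. Machine vertices: (118.672,46.577) → (113.135,43.160) → (91.648,39.033) → (62.719,34.245) → (34.855,28.842) → (16.565,22.873) → (16.356,16.384). Open path.

**Shape 3** — `<path>` regular polygon, stroke `#008000` → engrave (S185, F2601). Machine vertices: (68.347,38.161) → (65.831,41.099) → (66.130,44.956) → (69.068,47.472) → (72.925,47.173) → (75.441,44.235) → (75.142,40.378) → (72.204,37.862) → (68.347,38.161). Closed: final G1 returns to the first vertex.

**Shape 4** — `<path>` open polyline, stroke `#0000ff` → score (S484, F1792). Machine vertices: (68.904,60.804) → (92.848,33.849) → (81.784,64.947) → (104.920,91.104) → (27.529,80.431). Open path.

**Shape 5** — `<path>` cubic bezier, stroke `#008000` → engrave (S185, F2601). Control points (SVG): P0=(84.029,87.246), P1=(103.706,86.908), P2=(82.006,106.175), P3=(61.414,90.859); sampled at t=k/6. Machine vertices: (84.029,65.350) → (90.616,64.136) → (91.487,61.160) → (87.822,57.927) → (80.802,55.942) → (71.606,56.710) → (61.414,61.737). Open path.

**Shape 6** — `<path>` cubic bezier, stroke `#008000` → engrave (S185, F2601). Control points (SVG): P0=(56.949,125.034), P1=(40.569,101.432), P2=(95.641,103.660), P3=(101.628,108.680); sampled at t=k/6. Machine vertices: (56.949,27.562) → (54.155,37.317) → (59.922,43.407) → (70.901,46.472) → (83.744,47.152) → (95.102,46.087) → (101.628,43.916). Open path.

; LightBurn 1.6.03
; GRBL device profile, absolute coords
G21
G90
G0 X37.705 Y131.286
M4 S484
G01 X85.480 Y139.030 F1792
G01 X116.073 Y101.528
G01 X98.893 Y56.282
G01 X51.118 Y48.538
G01 X20.525 Y86.040
G01 X37.705 Y131.286
M5
G0 X118.672 Y46.577
M4 S185
G01 X113.135 Y43.160 F2601
G01 X91.648 Y39.033
G01 X62.719 Y34.245
G01 X34.855 Y28.842
G01 X16.565 Y22.873
G01 X16.356 Y16.384
M5
G0 X68.347 Y38.161
M4 S185
G01 X65.831 Y41.099 F2601
G01 X66.130 Y44.956
G01 X69.068 Y47.472
G01 X72.925 Y47.173
G01 X75.441 Y44.235
G01 X75.142 Y40.378
G01 X72.204 Y37.862
G01 X68.347 Y38.161
M5
G0 X68.904 Y60.804
M4 S484
G01 X92.848 Y33.849 F1792
G01 X81.784 Y64.947
G01 X104.920 Y91.104
G01 X27.529 Y80.431
M5
G0 X84.029 Y65.350
M4 S185
G01 X90.616 Y64.136 F2601
G01 X91.487 Y61.160
G01 X87.822 Y57.927
G01 X80.802 Y55.942
G01 X71.606 Y56.710
G01 X61.414 Y61.737
M5
G0 X56.949 Y27.562
M4 S185
G01 X54.155 Y37.317 F2601
G01 X59.922 Y43.407
G01 X70.901 Y46.472
G01 X83.744 Y47.152
G01 X95.102 Y46.087
G01 X101.628 Y43.916
M5
G0 X0.000 Y0.000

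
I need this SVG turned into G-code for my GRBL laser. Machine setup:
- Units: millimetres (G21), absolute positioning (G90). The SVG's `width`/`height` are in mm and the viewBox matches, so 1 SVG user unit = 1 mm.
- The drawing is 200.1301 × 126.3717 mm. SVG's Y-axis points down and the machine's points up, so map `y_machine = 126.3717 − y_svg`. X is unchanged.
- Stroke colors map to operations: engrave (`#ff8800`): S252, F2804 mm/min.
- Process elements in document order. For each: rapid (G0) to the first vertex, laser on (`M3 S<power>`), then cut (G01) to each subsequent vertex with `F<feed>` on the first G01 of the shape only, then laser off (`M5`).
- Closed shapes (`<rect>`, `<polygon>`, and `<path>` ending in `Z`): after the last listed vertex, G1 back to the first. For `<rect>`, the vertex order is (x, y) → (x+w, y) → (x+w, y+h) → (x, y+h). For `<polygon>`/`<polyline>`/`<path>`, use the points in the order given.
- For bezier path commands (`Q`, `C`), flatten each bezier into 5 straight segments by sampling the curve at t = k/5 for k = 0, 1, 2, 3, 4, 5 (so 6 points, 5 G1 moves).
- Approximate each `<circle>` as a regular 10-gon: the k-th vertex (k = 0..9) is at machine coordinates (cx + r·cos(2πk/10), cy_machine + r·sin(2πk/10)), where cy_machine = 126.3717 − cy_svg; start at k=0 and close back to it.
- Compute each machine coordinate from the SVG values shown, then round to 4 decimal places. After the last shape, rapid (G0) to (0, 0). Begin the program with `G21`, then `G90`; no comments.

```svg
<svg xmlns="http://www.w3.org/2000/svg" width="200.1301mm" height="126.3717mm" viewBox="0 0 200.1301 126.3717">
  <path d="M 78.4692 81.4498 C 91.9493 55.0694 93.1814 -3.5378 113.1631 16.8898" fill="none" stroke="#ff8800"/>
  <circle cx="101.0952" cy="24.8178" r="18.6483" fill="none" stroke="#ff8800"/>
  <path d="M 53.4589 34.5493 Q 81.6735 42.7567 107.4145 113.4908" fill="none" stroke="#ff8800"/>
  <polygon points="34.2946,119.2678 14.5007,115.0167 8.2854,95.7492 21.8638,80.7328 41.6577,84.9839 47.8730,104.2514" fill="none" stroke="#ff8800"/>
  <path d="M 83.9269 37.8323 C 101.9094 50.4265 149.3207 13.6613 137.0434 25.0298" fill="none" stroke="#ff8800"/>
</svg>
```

G21
G90
G0 X78.4692 Y44.9219
M3 S252
G01 X85.3355 Y63.7273 F2804
G01 X90.7501 Y84.9265
G01 X96.2010 Y103.1791
G01 X103.1761 Y113.1444
G01 X113.1631 Y109.4819
M5
G0 X119.7435 Y101.5539
M3 S252
G01 X116.1820 Y112.5151 F2804
G01 X106.8578 Y119.2895
G01 X95.3326 Y119.2895
G01 X86.0084 Y112.5151
G01 X82.4469 Y101.5539
G01 X86.0084 Y90.5927
G01 X95.3326 Y83.8183
G01 X106.8578 Y83.8183
G01 X116.1820 Y90.5927
G01 X119.7435 Y101.5539
M5
G0 X53.4589 Y91.8224
M3 S252
G01 X64.6458 Y86.0384 F2804
G01 X75.6348 Y75.2522
G01 X86.4259 Y59.4639
G01 X97.0192 Y38.6735
G01 X107.4145 Y12.8809
M5
G0 X34.2946 Y7.1039
M3 S252
G01 X14.5007 Y11.3550 F2804
G01 X8.2854 Y30.6225
G01 X21.8638 Y45.6389
G01 X41.6577 Y41.3878
G01 X47.8730 Y22.1203
G01 X34.2946 Y7.1039
M5
G0 X83.9269 Y88.5394
M3 S252
G01 X97.5349 Y86.1261 F2804
G01 X113.9282 Y90.8793
G01 X128.8291 Y98.1195
G01 X137.9601 Y103.1669
G01 X137.0434 Y101.3419
M5
G0 X0.0000 Y0.0000

viewBox `0 0 200.1301 126.3717` with mm width/height → 1 unit = 1 mm. Flip: y_m = 126.3717 − y_svg.

**Shape 1** — `<path>` cubic bezier, stroke `#ff8800` → engrave (S252, F2804). Control points (SVG): P0=(78.4692,81.4498), P1=(91.9493,55.0694), P2=(93.1814,-3.5378), P3=(113.1631,16.8898); sampled at t=k/5. Machine vertices: (78.4692,44.9219) → (85.3355,63.7273) → (90.7501,84.9265) → (96.2010,103.1791) → (103.1761,113.1444) → (113.1631,109.4819). Open path.

**Shape 2** — `<circle>` circle, stroke `#ff8800` → engrave (S252, F2804). Machine vertices: (119.7435,101.5539) → (116.1820,112.5151) → (106.8578,119.2895) → (95.3326,119.2895) → (86.0084,112.5151) → (82.4469,101.5539) → (86.0084,90.5927) → (95.3326,83.8183) → (106.8578,83.8183) → (116.1820,90.5927) → (119.7435,101.5539). Closed: final G1 returns to the first vertex.

**Shape 3** — `<path>` quadratic bezier, stroke `#ff8800` → engrave (S252, F2804). Control points (SVG): P0=(53.4589,34.5493), P1=(81.6735,42.7567), P2=(107.4145,113.4908); sampled at t=k/5. Machine vertices: (53.4589,91.8224) → (64.6458,86.0384) → (75.6348,75.2522) → (86.4259,59.4639) → (97.0192,38.6735) → (107.4145,12.8809). Open path.

**Shape 4** — `<polygon>` regular polygon, stroke `#ff8800` → engrave (S252, F2804). Machine vertices: (34.2946,7.1039) → (14.5007,11.3550) → (8.2854,30.6225) → (21.8638,45.6389) → (41.6577,41.3878) → (47.8730,22.1203) → (34.2946,7.1039). Closed: final G1 returns to the first vertex.

**Shape 5** — `<path>` cubic bezier, stroke `#ff8800` → engrave (S252, F2804). Control points (SVG): P0=(83.9269,37.8323), P1=(101.9094,50.4265), P2=(149.3207,13.6613), P3=(137.0434,25.0298); sampled at t=k/5. Machine vertices: (83.9269,88.5394) → (97.5349,86.1261) → (113.9282,90.8793) → (128.8291,98.1195) → (137.9601,103.1669) → (137.0434,101.3419). Open path.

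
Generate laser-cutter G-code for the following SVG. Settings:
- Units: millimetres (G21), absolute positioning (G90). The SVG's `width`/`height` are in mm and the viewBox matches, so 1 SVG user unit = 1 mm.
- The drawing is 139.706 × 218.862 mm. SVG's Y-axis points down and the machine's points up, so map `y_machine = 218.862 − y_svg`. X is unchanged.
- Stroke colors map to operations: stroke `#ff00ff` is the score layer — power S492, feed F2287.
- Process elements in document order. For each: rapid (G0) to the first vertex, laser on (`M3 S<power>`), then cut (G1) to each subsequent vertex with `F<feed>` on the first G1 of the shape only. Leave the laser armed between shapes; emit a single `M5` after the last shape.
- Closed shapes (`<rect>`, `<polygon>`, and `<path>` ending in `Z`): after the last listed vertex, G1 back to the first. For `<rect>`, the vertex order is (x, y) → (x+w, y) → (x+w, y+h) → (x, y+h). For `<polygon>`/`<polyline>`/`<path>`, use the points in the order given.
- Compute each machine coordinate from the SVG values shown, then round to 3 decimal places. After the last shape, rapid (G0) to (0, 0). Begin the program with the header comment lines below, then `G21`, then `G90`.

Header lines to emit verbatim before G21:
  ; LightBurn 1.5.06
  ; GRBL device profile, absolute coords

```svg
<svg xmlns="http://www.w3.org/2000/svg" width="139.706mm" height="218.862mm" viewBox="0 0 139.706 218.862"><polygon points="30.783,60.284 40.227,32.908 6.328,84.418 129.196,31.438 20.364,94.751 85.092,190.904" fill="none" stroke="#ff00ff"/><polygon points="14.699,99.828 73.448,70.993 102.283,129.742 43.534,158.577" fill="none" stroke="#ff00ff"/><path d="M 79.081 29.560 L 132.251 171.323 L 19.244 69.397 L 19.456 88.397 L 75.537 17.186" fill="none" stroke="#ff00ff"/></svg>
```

1 u = 1 mm; y_m = 218.862 − y.

[1] `<polygon>` closed polygon, #ff00ff→score S492 F2287: (30.783,158.578) → (40.227,185.954) → (6.328,134.444) → (129.196,187.424) → (20.364,124.111) → (85.092,27.958) → (30.783,158.578) (closed)

[2] `<polygon>` regular polygon, #ff00ff→score S492 F2287: (14.699,119.034) → (73.448,147.869) → (102.283,89.120) → (43.534,60.285) → (14.699,119.034) (closed)

[3] `<path>` open polyline, #ff00ff→score S492 F2287: (79.081,189.302) → (132.251,47.539) → (19.244,149.465) → (19.456,130.465) → (75.537,201.676)

; LightBurn 1.5.06
; GRBL device profile, absolute coords
G21
G90
G0 X30.783 Y158.578
M3 S492
G1 X40.227 Y185.954 F2287
G1 X6.328 Y134.444
G1 X129.196 Y187.424
G1 X20.364 Y124.111
G1 X85.092 Y27.958
G1 X30.783 Y158.578
G0 X14.699 Y119.034
M3 S492
G1 X73.448 Y147.869 F2287
G1 X102.283 Y89.120
G1 X43.534 Y60.285
G1 X14.699 Y119.034
G0 X79.081 Y189.302
M3 S492
G1 X132.251 Y47.539 F2287
G1 X19.244 Y149.465
G1 X19.456 Y130.465
G1 X75.537 Y201.676
M5
G0 X0.000 Y0.000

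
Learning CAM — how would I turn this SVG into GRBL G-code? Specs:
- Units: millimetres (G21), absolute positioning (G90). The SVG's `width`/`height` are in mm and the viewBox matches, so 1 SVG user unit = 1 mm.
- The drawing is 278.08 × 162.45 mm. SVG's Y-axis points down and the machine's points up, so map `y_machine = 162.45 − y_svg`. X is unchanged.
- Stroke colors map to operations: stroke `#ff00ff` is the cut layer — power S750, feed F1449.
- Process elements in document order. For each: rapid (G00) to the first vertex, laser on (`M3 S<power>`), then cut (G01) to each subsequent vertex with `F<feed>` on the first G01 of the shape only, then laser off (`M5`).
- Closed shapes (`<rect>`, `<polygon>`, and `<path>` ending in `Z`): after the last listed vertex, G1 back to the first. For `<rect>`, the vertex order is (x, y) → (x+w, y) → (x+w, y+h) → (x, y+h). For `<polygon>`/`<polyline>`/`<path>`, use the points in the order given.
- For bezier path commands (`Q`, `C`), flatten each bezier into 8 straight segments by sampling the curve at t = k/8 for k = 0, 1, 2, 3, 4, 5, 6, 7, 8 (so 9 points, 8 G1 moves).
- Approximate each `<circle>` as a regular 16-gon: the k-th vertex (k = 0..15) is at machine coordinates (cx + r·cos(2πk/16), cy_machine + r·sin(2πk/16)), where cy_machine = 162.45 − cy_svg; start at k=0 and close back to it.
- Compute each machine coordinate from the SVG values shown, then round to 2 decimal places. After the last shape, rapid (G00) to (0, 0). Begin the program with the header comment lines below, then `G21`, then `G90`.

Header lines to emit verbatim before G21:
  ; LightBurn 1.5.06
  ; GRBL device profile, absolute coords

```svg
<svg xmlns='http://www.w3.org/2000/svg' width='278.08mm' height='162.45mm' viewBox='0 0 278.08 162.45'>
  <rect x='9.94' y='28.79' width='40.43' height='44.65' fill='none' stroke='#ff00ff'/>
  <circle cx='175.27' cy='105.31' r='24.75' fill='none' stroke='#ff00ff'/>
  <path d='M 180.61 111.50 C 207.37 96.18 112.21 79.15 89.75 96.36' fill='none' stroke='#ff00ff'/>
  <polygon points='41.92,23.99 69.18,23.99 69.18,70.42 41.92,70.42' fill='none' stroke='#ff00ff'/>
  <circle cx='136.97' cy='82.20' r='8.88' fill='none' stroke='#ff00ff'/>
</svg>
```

; LightBurn 1.5.06
; GRBL device profile, absolute coords
G21
G90
G00 X9.94 Y133.66
M3 S750
G01 X50.37 Y133.66 F1449
G01 X50.37 Y89.01
G01 X9.94 Y89.01
G01 X9.94 Y133.66
M5
G00 X200.02 Y57.14
M3 S750
G01 X198.14 Y66.61 F1449
G01 X192.77 Y74.64
G01 X184.74 Y80.01
G01 X175.27 Y81.89
G01 X165.80 Y80.01
G01 X157.77 Y74.64
G01 X152.40 Y66.61
G01 X150.52 Y57.14
G01 X152.40 Y47.67
G01 X157.77 Y39.64
G01 X165.80 Y34.27
G01 X175.27 Y32.39
G01 X184.74 Y34.27
G01 X192.77 Y39.64
G01 X198.14 Y47.67
G01 X200.02 Y57.14
M5
G00 X180.61 Y50.95
M3 S750
G01 X185.31 Y56.70 F1449
G01 X180.86 Y62.20
G01 X169.54 Y67.01
G01 X153.64 Y70.72
G01 X135.42 Y72.90
G01 X117.19 Y73.14
G01 X101.20 Y71.01
G01 X89.75 Y66.09
M5
G00 X41.92 Y138.46
M3 S750
G01 X69.18 Y138.46 F1449
G01 X69.18 Y92.03
G01 X41.92 Y92.03
G01 X41.92 Y138.46
M5
G00 X145.85 Y80.25
M3 S750
G01 X145.17 Y83.65 F1449
G01 X143.25 Y86.53
G01 X140.37 Y88.45
G01 X136.97 Y89.13
G01 X133.57 Y88.45
G01 X130.69 Y86.53
G01 X128.77 Y83.65
G01 X128.09 Y80.25
G01 X128.77 Y76.85
G01 X130.69 Y73.97
G01 X133.57 Y72.05
G01 X136.97 Y71.37
G01 X140.37 Y72.05
G01 X143.25 Y73.97
G01 X145.17 Y76.85
G01 X145.85 Y80.25
M5
G00 X0.00 Y0.00

1 u = 1 mm; y_m = 162.45 − y.

[1] `<rect>` rectangle, #ff00ff→cut S750 F1449: (9.94,133.66) → (50.37,133.66) → (50.37,89.01) → (9.94,89.01) → (9.94,133.66) (closed)

[2] `<circle>` circle, #ff00ff→cut S750 F1449: (200.02,57.14) → (198.14,66.61) → (192.77,74.64) → (184.74,80.01) → (175.27,81.89) → (165.80,80.01) → (157.77,74.64) → (152.40,66.61) → (150.52,57.14) → (152.40,47.67) → (157.77,39.64) → (165.80,34.27) → (175.27,32.39) → (184.74,34.27) → (192.77,39.64) → (198.14,47.67) → (200.02,57.14) (closed)

[3] `<path>` cubic bezier, #ff00ff→cut S750 F1449: (180.61,50.95) → (185.31,56.70) → (180.86,62.20) → (169.54,67.01) → (153.64,70.72) → (135.42,72.90) → (117.19,73.14) → (101.20,71.01) → (89.75,66.09)

[4] `<polygon>` rectangle, #ff00ff→cut S750 F1449: (41.92,138.46) → (69.18,138.46) → (69.18,92.03) → (41.92,92.03) → (41.92,138.46) (closed)

[5] `<circle>` circle, #ff00ff→cut S750 F1449: (145.85,80.25) → (145.17,83.65) → (143.25,86.53) → (140.37,88.45) → (136.97,89.13) → (133.57,88.45) → (130.69,86.53) → (128.77,83.65) → (128.09,80.25) → (128.77,76.85) → (130.69,73.97) → (133.57,72.05) → (136.97,71.37) → (140.37,72.05) → (143.25,73.97) → (145.17,76.85) → (145.85,80.25) (closed)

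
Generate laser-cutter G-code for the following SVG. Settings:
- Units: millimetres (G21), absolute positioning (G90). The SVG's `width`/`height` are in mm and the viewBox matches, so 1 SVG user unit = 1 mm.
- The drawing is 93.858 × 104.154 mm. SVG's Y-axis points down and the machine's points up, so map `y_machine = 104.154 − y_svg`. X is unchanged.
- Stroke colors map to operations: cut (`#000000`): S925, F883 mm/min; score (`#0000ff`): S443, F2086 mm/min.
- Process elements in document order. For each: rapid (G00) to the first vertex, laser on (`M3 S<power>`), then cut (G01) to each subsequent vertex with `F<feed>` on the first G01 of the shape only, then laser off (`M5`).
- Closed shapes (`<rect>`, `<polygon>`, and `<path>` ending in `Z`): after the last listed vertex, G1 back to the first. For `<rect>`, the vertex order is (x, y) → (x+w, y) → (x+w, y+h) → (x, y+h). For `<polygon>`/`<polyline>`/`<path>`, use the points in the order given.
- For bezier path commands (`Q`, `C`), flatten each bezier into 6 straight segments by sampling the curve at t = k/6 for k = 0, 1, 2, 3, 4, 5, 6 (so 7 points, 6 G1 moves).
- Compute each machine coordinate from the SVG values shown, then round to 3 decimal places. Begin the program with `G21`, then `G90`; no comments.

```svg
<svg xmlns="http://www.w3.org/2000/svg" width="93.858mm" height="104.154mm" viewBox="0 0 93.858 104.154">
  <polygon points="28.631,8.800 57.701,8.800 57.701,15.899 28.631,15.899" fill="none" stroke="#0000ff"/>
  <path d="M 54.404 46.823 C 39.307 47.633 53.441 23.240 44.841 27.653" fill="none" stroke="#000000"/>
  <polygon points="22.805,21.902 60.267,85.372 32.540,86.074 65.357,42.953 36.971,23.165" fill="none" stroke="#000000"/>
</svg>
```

G21
G90
G00 X28.631 Y95.354
M3 S443
G01 X57.701 Y95.354 F2086
G01 X57.701 Y88.255
G01 X28.631 Y88.255
G01 X28.631 Y95.354
M5
G00 X54.404 Y57.331
M3 S925
G01 X49.051 Y58.776 F883
G01 X47.126 Y62.922
G01 X47.186 Y68.267
G01 X47.788 Y73.312
G01 X47.487 Y76.557
G01 X44.841 Y76.501
M5
G00 X22.805 Y82.252
M3 S925
G01 X60.267 Y18.782 F883
G01 X32.540 Y18.080
G01 X65.357 Y61.201
G01 X36.971 Y80.989
G01 X22.805 Y82.252
M5

Since the viewBox matches the mm dimensions, user units are millimetres directly. The only transform is the Y-flip y_m = 104.154 − y_svg.

Shape 1 is a rectangle drawn with `<polygon>`. Its stroke #0000ff means score at S443, F2086. After flipping Y the toolpath is (28.631,95.354) → (57.701,95.354) → (57.701,88.255) → (28.631,88.255) → (28.631,95.354), returning to the start.

Shape 2 is a cubic bezier drawn with `<path>`. Its stroke #000000 means cut at S925, F883. After flipping Y the toolpath is (54.404,57.331) → (49.051,58.776) → (47.126,62.922) → (47.186,68.267) → (47.788,73.312) → (47.487,76.557) → (44.841,76.501).

Shape 3 is a closed polygon drawn with `<polygon>`. Its stroke #000000 means cut at S925, F883. After flipping Y the toolpath is (22.805,82.252) → (60.267,18.782) → (32.540,18.080) → (65.357,61.201) → (36.971,80.989) → (22.805,82.252), returning to the start.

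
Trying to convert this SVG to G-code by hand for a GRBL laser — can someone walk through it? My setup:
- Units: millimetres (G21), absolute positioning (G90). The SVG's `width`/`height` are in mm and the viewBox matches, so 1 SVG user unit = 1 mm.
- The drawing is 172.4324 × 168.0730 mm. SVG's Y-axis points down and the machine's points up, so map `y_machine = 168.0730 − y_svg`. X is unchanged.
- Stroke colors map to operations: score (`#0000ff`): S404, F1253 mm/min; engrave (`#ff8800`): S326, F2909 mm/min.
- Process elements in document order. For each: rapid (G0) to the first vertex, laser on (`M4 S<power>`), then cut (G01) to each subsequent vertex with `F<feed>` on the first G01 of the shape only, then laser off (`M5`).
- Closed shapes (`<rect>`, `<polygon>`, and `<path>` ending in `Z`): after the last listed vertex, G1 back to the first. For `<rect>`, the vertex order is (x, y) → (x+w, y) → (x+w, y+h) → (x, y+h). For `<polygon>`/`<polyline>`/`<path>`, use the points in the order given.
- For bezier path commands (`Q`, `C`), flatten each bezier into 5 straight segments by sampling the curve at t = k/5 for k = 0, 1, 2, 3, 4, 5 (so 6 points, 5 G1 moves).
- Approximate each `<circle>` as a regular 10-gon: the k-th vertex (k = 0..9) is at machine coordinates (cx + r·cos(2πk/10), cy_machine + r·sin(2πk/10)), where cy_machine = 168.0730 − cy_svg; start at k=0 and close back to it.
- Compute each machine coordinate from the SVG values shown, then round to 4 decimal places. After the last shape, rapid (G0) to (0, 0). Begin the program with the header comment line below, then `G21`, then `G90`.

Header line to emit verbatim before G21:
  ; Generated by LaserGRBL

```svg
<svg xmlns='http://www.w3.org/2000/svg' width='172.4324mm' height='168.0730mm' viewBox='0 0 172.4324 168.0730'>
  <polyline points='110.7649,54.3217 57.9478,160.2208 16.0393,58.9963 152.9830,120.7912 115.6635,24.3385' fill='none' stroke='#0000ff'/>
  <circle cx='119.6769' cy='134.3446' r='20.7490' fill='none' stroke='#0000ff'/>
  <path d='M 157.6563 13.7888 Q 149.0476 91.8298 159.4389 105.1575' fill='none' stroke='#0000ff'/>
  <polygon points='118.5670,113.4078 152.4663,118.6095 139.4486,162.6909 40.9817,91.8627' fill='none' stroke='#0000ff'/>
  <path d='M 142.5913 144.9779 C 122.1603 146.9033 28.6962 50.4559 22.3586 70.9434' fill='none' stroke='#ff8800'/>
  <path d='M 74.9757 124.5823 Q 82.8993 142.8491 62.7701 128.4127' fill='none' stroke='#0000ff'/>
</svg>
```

1 u = 1 mm; y_m = 168.0730 − y.

[1] `<polyline>` open polyline, #0000ff→score S404 F1253: (110.7649,113.7513) → (57.9478,7.8522) → (16.0393,109.0767) → (152.9830,47.2818) → (115.6635,143.7345)

[2] `<circle>` circle, #0000ff→score S404 F1253: (140.4259,33.7284) → (136.4632,45.9244) → (126.0887,53.4619) → (113.2651,53.4619) → (102.8906,45.9244) → (98.9279,33.7284) → (102.8906,21.5324) → (113.2651,13.9949) → (126.0887,13.9949) → (136.4632,21.5324) → (140.4259,33.7284) (closed)

[3] `<path>` quadratic bezier, #0000ff→score S404 F1253: (157.6563,154.2842) → (154.9728,125.6563) → (153.8093,102.2055) → (154.1659,83.9318) → (156.0424,70.8351) → (159.4389,62.9155)

[4] `<polygon>` closed polygon, #0000ff→score S404 F1253: (118.5670,54.6652) → (152.4663,49.4635) → (139.4486,5.3821) → (40.9817,76.2103) → (118.5670,54.6652) (closed)

[5] `<path>` cubic bezier, #ff8800→engrave S326 F2909: (142.5913,23.0951) → (122.8500,32.0221) → (93.2684,54.2239) → (61.5342,79.3655) → (35.3351,97.1124) → (22.3586,97.1296)

[6] `<path>` quadratic bezier, #0000ff→score S404 F1253: (74.9757,43.4907) → (77.0230,37.4921) → (76.8261,34.1098) → (74.3850,33.3437) → (69.6997,35.1939) → (62.7701,39.6603)

; Generated by LaserGRBL
G21
G90
G0 X110.7649 Y113.7513
M4 S404
G01 X57.9478 Y7.8522 F1253
G01 X16.0393 Y109.0767
G01 X152.9830 Y47.2818
G01 X115.6635 Y143.7345
M5
G0 X140.4259 Y33.7284
M4 S404
G01 X136.4632 Y45.9244 F1253
G01 X126.0887 Y53.4619
G01 X113.2651 Y53.4619
G01 X102.8906 Y45.9244
G01 X98.9279 Y33.7284
G01 X102.8906 Y21.5324
G01 X113.2651 Y13.9949
G01 X126.0887 Y13.9949
G01 X136.4632 Y21.5324
G01 X140.4259 Y33.7284
M5
G0 X157.6563 Y154.2842
M4 S404
G01 X154.9728 Y125.6563 F1253
G01 X153.8093 Y102.2055
G01 X154.1659 Y83.9318
G01 X156.0424 Y70.8351
G01 X159.4389 Y62.9155
M5
G0 X118.5670 Y54.6652
M4 S404
G01 X152.4663 Y49.4635 F1253
G01 X139.4486 Y5.3821
G01 X40.9817 Y76.2103
G01 X118.5670 Y54.6652
M5
G0 X142.5913 Y23.0951
M4 S326
G01 X122.8500 Y32.0221 F2909
G01 X93.2684 Y54.2239
G01 X61.5342 Y79.3655
G01 X35.3351 Y97.1124
G01 X22.3586 Y97.1296
M5
G0 X74.9757 Y43.4907
M4 S404
G01 X77.0230 Y37.4921 F1253
G01 X76.8261 Y34.1098
G01 X74.3850 Y33.3437
G01 X69.6997 Y35.1939
G01 X62.7701 Y39.6603
M5
G0 X0.0000 Y0.0000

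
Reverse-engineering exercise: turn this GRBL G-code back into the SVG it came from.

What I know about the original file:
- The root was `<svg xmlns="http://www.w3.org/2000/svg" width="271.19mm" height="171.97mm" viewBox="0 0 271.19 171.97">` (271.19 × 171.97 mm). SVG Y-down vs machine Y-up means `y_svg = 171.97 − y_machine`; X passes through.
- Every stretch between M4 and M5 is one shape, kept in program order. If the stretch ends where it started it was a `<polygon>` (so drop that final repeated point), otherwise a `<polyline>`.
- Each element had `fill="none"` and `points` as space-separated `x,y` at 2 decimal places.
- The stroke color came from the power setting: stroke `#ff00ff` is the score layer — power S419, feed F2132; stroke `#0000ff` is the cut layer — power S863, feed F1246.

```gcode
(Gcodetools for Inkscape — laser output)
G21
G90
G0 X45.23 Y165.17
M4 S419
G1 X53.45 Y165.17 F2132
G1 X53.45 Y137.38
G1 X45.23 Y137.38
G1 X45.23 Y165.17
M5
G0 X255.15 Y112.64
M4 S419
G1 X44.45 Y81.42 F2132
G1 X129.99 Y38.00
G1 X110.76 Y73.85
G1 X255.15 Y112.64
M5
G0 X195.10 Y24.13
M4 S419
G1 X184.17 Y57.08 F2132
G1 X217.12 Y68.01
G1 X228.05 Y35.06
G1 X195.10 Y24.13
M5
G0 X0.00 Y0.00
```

<svg xmlns="http://www.w3.org/2000/svg" width="271.19mm" height="171.97mm" viewBox="0 0 271.19 171.97">
  <polygon points="45.23,6.80 53.45,6.80 53.45,34.59 45.23,34.59" fill="none" stroke="#ff00ff"/>
  <polygon points="255.15,59.33 44.45,90.55 129.99,133.97 110.76,98.12" fill="none" stroke="#ff00ff"/>
  <polygon points="195.10,147.84 184.17,114.89 217.12,103.96 228.05,136.91" fill="none" stroke="#ff00ff"/>
</svg>

Machine Y-up, SVG Y-down with viewBox height 171.97, so y_svg = 171.97 − y_machine; X carries over. Every run uses S419, so all elements get stroke `#ff00ff` (score).

Run 1: The run returns to its start, so emit a `<polygon>` with points (Y-flipped): 45.23,6.80 53.45,6.80 53.45,34.59 45.23,34.59.

Run 2: The run returns to its start, so emit a `<polygon>` with points (Y-flipped): 255.15,59.33 44.45,90.55 129.99,133.97 110.76,98.12.

Run 3: The run returns to its start, so emit a `<polygon>` with points (Y-flipped): 195.10,147.84 184.17,114.89 217.12,103.96 228.05,136.91.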